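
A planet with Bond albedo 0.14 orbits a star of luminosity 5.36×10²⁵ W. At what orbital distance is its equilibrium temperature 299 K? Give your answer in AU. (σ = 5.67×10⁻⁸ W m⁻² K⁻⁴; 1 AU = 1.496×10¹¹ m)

From T_eq⁴ = L(1−A)/(16πσd²): d = √[L(1−A)/(16πσT_eq⁴)].
d = √[5.36×10²⁵ × 0.86 / (16π × 5.67×10⁻⁸ × (299)⁴)] = 4.50×10¹⁰ m = 0.301 AU.

d ≈ 0.301 AU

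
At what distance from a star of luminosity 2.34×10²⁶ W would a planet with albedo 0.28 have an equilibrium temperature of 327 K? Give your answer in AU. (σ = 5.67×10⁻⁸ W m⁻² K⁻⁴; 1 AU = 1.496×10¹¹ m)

d ≈ 0.481 AU

From T_eq⁴ = L(1−A)/(16πσd²): d = √[L(1−A)/(16πσT_eq⁴)].
d = √[2.34×10²⁶ × 0.72 / (16π × 5.67×10⁻⁸ × (327)⁴)] = 7.19×10¹⁰ m = 0.481 AU.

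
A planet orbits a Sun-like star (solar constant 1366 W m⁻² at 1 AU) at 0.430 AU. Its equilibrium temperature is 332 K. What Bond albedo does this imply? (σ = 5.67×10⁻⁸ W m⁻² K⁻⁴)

A ≈ 0.63

Flux at 0.430 AU: S = 1366/0.430² = 7390 W m⁻².
From T_eq⁴ = S(1−A)/(4σ): 1−A = 4σT_eq⁴/S.
1−A = 4 × 5.67×10⁻⁸ × (332)⁴ / 7390 = 0.373.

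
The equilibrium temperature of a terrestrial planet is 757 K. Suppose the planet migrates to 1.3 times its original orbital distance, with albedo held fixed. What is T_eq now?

T_eq ∝ L^(1/4) · d^(−1/2).
T′ = 757 / 1.3^(1/2) = 664 K.

T_eq ≈ 664 K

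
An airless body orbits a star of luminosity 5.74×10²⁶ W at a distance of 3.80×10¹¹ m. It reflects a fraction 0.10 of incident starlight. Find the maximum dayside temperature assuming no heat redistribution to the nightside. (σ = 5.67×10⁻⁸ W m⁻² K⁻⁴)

T_ss ≈ 266 K

Flux: S = L/(4πd²) = 5.74×10²⁶/(4π×(3.80×10¹¹)²) = 316 W m⁻².
With no redistribution each surface element balances locally: S(1−A) = σT⁴.
T = [316 × 0.90 / 5.67×10⁻⁸]^(1/4) = (5.02×10⁹)^(1/4) = 266 K.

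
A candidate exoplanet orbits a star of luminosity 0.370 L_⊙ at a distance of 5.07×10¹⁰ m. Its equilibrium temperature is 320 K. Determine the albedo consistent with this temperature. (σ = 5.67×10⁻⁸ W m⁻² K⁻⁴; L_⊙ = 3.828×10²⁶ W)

A ≈ 0.46

L = 0.370 × 3.828×10²⁶ = 1.42×10²⁶ W.
Flux: S = L/(4πd²) = 1.42×10²⁶/(4π×(5.07×10¹⁰)²) = 4380 W m⁻².
From T_eq⁴ = S(1−A)/(4σ): 1−A = 4σT_eq⁴/S.
1−A = 4 × 5.67×10⁻⁸ × (320)⁴ / 4380 = 0.542.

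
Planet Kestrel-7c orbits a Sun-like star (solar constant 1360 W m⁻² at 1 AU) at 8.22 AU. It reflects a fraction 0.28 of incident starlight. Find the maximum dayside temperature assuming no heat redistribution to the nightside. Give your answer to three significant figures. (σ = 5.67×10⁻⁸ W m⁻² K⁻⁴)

Flux at 8.22 AU: S = 1360/8.22² = 20.1 W m⁻².
With no redistribution each surface element balances locally: S(1−A) = σT⁴.
T = [20.1 × 0.72 / 5.67×10⁻⁸]^(1/4) = (2.56×10⁸)^(1/4) = 126 K.

T_ss ≈ 126 K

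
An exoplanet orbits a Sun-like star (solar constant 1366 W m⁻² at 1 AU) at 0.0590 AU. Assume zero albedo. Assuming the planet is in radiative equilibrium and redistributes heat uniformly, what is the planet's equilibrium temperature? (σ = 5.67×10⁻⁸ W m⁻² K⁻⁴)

T_eq ≈ 1150 K

Flux at 0.0590 AU: S = 1366/0.0590² = 3.92×10⁵ W m⁻².
Energy balance: absorbed = emitted ⇒ πR²·S(1−A) = 4πR²·σT_eq⁴, so T_eq⁴ = S(1−A)/(4σ).
T_eq = [3.92×10⁵ × 1.00 / (4 × 5.67×10⁻⁸)]^(1/4) = (1.73×10¹²)^(1/4) = 1150 K.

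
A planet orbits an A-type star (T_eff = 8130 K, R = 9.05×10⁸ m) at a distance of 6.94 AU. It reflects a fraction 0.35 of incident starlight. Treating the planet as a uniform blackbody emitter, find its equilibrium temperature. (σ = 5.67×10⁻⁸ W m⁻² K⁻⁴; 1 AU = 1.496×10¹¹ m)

T_eq ≈ 152 K

d = 6.94 AU = 1.04×10¹² m.
L = 4πR_⋆²σT_⋆⁴ = 4π(9.05×10⁸)² × 5.67×10⁻⁸ × (8130)⁴ = 2.55×10²⁷ W.
S = L/(4πd²) = 188 W m⁻².
Energy balance: absorbed = emitted ⇒ πR²·S(1−A) = 4πR²·σT_eq⁴, so T_eq⁴ = S(1−A)/(4σ).
T_eq = [188 × 0.65 / (4 × 5.67×10⁻⁸)]^(1/4) = (5.39×10⁸)^(1/4) = 152 K.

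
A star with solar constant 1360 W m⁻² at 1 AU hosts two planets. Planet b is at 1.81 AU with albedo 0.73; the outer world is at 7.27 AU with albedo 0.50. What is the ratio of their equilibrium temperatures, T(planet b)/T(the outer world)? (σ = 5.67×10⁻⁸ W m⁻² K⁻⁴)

T₁/T₂ ≈ 1.718

T_eq = [S₀(1−A)/(4σd²)]^(1/4), so T ∝ (1−A)^(1/4) / √d.
T₁ = [1360×0.27/(4×5.67×10⁻⁸×1.81²)]^(1/4) = 149.10 K.
T₂ = [1360×0.50/(4×5.67×10⁻⁸×7.27²)]^(1/4) = 86.79 K.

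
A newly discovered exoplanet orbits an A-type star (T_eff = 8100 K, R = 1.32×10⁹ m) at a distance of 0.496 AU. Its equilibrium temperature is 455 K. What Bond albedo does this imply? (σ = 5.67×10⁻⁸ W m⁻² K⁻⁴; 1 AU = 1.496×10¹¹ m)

A ≈ 0.87

d = 0.496 AU = 7.42×10¹⁰ m.
L = 4πR_⋆²σT_⋆⁴ = 4π(1.32×10⁹)² × 5.67×10⁻⁸ × (8100)⁴ = 5.34×10²⁷ W.
S = L/(4πd²) = 7.72×10⁴ W m⁻².
From T_eq⁴ = S(1−A)/(4σ): 1−A = 4σT_eq⁴/S.
1−A = 4 × 5.67×10⁻⁸ × (455)⁴ / 7.72×10⁴ = 0.126.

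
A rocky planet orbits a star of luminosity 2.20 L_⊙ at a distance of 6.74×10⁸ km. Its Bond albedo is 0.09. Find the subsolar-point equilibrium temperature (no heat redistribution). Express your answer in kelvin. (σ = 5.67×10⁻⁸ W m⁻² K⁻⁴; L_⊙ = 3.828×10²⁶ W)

T_ss ≈ 221 K

d = 6.74×10⁸ km = 6.74×10¹¹ m.
L = 2.20 × 3.828×10²⁶ = 8.42×10²⁶ W.
Flux: S = L/(4πd²) = 8.42×10²⁶/(4π×(6.74×10¹¹)²) = 148 W m⁻².
At the subsolar point the surface absorbs S(1−A) and emits σT⁴ per unit area — no factor of 4, since only the local patch is in balance.
T = [148 × 0.91 / 5.67×10⁻⁸]^(1/4) = (2.37×10⁹)^(1/4) = 221 K.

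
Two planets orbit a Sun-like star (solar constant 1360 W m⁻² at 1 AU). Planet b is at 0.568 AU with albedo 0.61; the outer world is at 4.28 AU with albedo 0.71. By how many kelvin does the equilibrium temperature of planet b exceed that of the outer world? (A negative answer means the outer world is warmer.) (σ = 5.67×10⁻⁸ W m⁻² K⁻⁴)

T_eq = [S₀(1−A)/(4σd²)]^(1/4), so T ∝ (1−A)^(1/4) / √d.
T₁ = [1360×0.39/(4×5.67×10⁻⁸×0.568²)]^(1/4) = 291.79 K.
T₂ = [1360×0.29/(4×5.67×10⁻⁸×4.28²)]^(1/4) = 98.71 K.

ΔT ≈ 193.1 K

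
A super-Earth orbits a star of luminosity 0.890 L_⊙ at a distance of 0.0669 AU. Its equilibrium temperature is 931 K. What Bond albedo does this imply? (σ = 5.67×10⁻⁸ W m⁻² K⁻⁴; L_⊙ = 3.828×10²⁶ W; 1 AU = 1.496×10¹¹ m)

d = 0.0669 AU = 1.00×10¹⁰ m.
L = 0.890 × 3.828×10²⁶ = 3.41×10²⁶ W.
Flux: S = L/(4πd²) = 3.41×10²⁶/(4π×(1.00×10¹⁰)²) = 2.71×10⁵ W m⁻².
From T_eq⁴ = S(1−A)/(4σ): 1−A = 4σT_eq⁴/S.
1−A = 4 × 5.67×10⁻⁸ × (931)⁴ / 2.71×10⁵ = 0.630.

A ≈ 0.37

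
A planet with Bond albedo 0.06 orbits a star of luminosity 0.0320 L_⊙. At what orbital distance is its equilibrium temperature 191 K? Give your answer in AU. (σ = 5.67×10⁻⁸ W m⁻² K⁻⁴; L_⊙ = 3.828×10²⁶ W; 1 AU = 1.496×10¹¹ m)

L = 0.0320 × 3.828×10²⁶ = 1.22×10²⁵ W.
From T_eq⁴ = L(1−A)/(16πσd²): d = √[L(1−A)/(16πσT_eq⁴)].
d = √[1.22×10²⁵ × 0.94 / (16π × 5.67×10⁻⁸ × (191)⁴)] = 5.51×10¹⁰ m = 0.368 AU.

d ≈ 0.368 AU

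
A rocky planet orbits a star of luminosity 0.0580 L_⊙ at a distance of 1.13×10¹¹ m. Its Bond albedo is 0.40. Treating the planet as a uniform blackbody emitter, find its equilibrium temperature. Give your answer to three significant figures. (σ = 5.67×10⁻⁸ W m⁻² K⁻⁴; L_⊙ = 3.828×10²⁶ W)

L = 0.0580 × 3.828×10²⁶ = 2.22×10²⁵ W.
Flux: S = L/(4πd²) = 2.22×10²⁵/(4π×(1.13×10¹¹)²) = 138 W m⁻².
Energy balance: absorbed = emitted ⇒ πR²·S(1−A) = 4πR²·σT_eq⁴, so T_eq⁴ = S(1−A)/(4σ).
T_eq = [138 × 0.60 / (4 × 5.67×10⁻⁸)]^(1/4) = (3.66×10⁸)^(1/4) = 138 K.

T_eq ≈ 138 K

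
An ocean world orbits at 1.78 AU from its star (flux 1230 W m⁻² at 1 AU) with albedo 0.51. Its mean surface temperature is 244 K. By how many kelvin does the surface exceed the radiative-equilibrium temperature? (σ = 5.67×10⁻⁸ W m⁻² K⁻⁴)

ΔT ≈ 73.8 K

S = 1230/1.78² = 388.2 W m⁻².
T_eq = [S(1−A)/(4σ)]^(1/4) = [388.2×0.49/(4×5.67×10⁻⁸)]^(1/4) = 170.2 K.
ΔT = T_surf − T_eq = 244 − 170.2.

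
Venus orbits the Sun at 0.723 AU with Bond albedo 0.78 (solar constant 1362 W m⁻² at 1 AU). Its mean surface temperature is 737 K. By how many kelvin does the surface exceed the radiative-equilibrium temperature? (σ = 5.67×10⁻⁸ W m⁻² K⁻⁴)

S = 1362/0.723² = 2606 W m⁻².
T_eq = [S(1−A)/(4σ)]^(1/4) = [2606×0.22/(4×5.67×10⁻⁸)]^(1/4) = 224.2 K.
ΔT = T_surf − T_eq = 737 − 224.2.

ΔT ≈ 512.8 K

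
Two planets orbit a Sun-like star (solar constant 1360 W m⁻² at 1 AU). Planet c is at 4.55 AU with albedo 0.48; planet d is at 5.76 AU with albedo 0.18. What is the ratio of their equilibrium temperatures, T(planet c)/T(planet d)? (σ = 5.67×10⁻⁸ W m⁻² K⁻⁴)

T_eq = [S₀(1−A)/(4σd²)]^(1/4), so T ∝ (1−A)^(1/4) / √d.
T₁ = [1360×0.52/(4×5.67×10⁻⁸×4.55²)]^(1/4) = 110.78 K.
T₂ = [1360×0.82/(4×5.67×10⁻⁸×5.76²)]^(1/4) = 110.34 K.

T₁/T₂ ≈ 1.004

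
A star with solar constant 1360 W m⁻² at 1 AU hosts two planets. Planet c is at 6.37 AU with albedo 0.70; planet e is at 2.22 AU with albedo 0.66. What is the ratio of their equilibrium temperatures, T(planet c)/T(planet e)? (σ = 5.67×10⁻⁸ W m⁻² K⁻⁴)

T_eq = [S₀(1−A)/(4σd²)]^(1/4), so T ∝ (1−A)^(1/4) / √d.
T₁ = [1360×0.30/(4×5.67×10⁻⁸×6.37²)]^(1/4) = 81.60 K.
T₂ = [1360×0.34/(4×5.67×10⁻⁸×2.22²)]^(1/4) = 142.62 K.

T₁/T₂ ≈ 0.572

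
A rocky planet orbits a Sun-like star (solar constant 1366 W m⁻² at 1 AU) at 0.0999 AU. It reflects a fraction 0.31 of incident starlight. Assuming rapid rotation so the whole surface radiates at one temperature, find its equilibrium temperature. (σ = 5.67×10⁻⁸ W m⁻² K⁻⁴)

Flux at 0.0999 AU: S = 1366/0.0999² = 1.37×10⁵ W m⁻².
Energy balance: absorbed = emitted ⇒ πR²·S(1−A) = 4πR²·σT_eq⁴, so T_eq⁴ = S(1−A)/(4σ).
T_eq = [1.37×10⁵ × 0.69 / (4 × 5.67×10⁻⁸)]^(1/4) = (4.16×10¹¹)^(1/4) = 803 K.

T_eq ≈ 803 K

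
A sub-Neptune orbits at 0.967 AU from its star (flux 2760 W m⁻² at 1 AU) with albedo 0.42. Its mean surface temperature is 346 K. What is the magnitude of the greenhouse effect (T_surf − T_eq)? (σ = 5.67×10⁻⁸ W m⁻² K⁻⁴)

S = 2760/0.967² = 2952 W m⁻².
T_eq = [S(1−A)/(4σ)]^(1/4) = [2952×0.58/(4×5.67×10⁻⁸)]^(1/4) = 294.8 K.
ΔT = T_surf − T_eq = 346 − 294.8.

ΔT ≈ 51.2 K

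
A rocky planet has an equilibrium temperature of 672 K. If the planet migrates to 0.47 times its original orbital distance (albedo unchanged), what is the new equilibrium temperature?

T_eq ≈ 980 K

T_eq ∝ L^(1/4) · d^(−1/2).
T′ = 672 / 0.47^(1/2) = 980 K.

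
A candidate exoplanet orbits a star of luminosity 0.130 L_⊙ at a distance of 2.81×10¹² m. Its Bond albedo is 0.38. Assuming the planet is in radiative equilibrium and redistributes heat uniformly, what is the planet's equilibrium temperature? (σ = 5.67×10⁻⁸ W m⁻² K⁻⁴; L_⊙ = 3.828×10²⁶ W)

L = 0.130 × 3.828×10²⁶ = 4.98×10²⁵ W.
Flux: S = L/(4πd²) = 4.98×10²⁵/(4π×(2.81×10¹²)²) = 0.502 W m⁻².
Energy balance: absorbed = emitted ⇒ πR²·S(1−A) = 4πR²·σT_eq⁴, so T_eq⁴ = S(1−A)/(4σ).
T_eq = [0.502 × 0.62 / (4 × 5.67×10⁻⁸)]^(1/4) = (1.37×10⁶)^(1/4) = 34.2 K.

T_eq ≈ 34.2 K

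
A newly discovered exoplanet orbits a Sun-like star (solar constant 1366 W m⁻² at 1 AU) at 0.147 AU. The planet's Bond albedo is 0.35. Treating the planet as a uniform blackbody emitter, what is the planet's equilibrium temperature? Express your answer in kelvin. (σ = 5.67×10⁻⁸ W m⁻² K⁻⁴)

T_eq ≈ 652 K

Flux at 0.147 AU: S = 1366/0.147² = 6.32×10⁴ W m⁻².
Energy balance: absorbed = emitted ⇒ πR²·S(1−A) = 4πR²·σT_eq⁴, so T_eq⁴ = S(1−A)/(4σ).
T_eq = [6.32×10⁴ × 0.65 / (4 × 5.67×10⁻⁸)]^(1/4) = (1.81×10¹¹)^(1/4) = 652 K.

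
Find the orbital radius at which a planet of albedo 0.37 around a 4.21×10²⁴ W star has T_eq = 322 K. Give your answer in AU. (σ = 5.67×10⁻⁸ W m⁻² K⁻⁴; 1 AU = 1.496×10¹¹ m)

d ≈ 0.0622 AU

From T_eq⁴ = L(1−A)/(16πσd²): d = √[L(1−A)/(16πσT_eq⁴)].
d = √[4.21×10²⁴ × 0.63 / (16π × 5.67×10⁻⁸ × (322)⁴)] = 9.30×10⁹ m = 0.0622 AU.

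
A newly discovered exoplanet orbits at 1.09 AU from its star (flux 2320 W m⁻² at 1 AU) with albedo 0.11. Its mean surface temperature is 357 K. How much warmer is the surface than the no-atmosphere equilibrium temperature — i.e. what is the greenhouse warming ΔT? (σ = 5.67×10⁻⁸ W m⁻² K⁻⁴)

ΔT ≈ 61.1 K

S = 2320/1.09² = 1953 W m⁻².
T_eq = [S(1−A)/(4σ)]^(1/4) = [1953×0.89/(4×5.67×10⁻⁸)]^(1/4) = 295.9 K.
ΔT = T_surf − T_eq = 357 − 295.9.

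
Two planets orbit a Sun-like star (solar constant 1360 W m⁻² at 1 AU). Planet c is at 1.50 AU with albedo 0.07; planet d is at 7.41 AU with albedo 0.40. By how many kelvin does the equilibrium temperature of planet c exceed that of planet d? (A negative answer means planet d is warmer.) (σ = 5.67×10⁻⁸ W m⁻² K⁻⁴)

T_eq = [S₀(1−A)/(4σd²)]^(1/4), so T ∝ (1−A)^(1/4) / √d.
T₁ = [1360×0.93/(4×5.67×10⁻⁸×1.50²)]^(1/4) = 223.13 K.
T₂ = [1360×0.60/(4×5.67×10⁻⁸×7.41²)]^(1/4) = 89.97 K.

ΔT ≈ 133.2 K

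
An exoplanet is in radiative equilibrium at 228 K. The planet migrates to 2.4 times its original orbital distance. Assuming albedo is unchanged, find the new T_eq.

T_eq ∝ L^(1/4) · d^(−1/2).
T′ = 228 / 2.4^(1/2) = 147 K.

T_eq ≈ 147 K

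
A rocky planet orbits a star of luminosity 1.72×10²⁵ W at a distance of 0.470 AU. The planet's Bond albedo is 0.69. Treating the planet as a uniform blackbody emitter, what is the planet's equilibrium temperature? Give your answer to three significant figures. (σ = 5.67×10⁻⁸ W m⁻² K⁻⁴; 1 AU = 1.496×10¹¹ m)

T_eq ≈ 139 K

d = 0.470 AU = 7.03×10¹⁰ m.
Flux: S = L/(4πd²) = 1.72×10²⁵/(4π×(7.03×10¹⁰)²) = 277 W m⁻².
Energy balance: absorbed = emitted ⇒ πR²·S(1−A) = 4πR²·σT_eq⁴, so T_eq⁴ = S(1−A)/(4σ).
T_eq = [277 × 0.31 / (4 × 5.67×10⁻⁸)]^(1/4) = (3.78×10⁸)^(1/4) = 139 K.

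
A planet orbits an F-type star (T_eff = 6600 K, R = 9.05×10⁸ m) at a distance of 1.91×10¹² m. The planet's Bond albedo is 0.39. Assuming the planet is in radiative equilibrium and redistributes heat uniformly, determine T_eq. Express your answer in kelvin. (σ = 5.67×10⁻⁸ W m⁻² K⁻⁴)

T_eq ≈ 89.8 K

L = 4πR_⋆²σT_⋆⁴ = 4π(9.05×10⁸)² × 5.67×10⁻⁸ × (6600)⁴ = 1.11×10²⁷ W.
S = L/(4πd²) = 24.2 W m⁻².
Energy balance: absorbed = emitted ⇒ πR²·S(1−A) = 4πR²·σT_eq⁴, so T_eq⁴ = S(1−A)/(4σ).
T_eq = [24.2 × 0.61 / (4 × 5.67×10⁻⁸)]^(1/4) = (6.50×10⁷)^(1/4) = 89.8 K.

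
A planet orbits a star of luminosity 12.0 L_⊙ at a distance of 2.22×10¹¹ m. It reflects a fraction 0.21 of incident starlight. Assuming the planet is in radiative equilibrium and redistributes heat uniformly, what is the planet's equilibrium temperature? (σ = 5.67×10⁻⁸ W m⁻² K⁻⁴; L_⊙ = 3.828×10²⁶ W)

T_eq ≈ 401 K

L = 12.0 × 3.828×10²⁶ = 4.59×10²⁷ W.
Flux: S = L/(4πd²) = 4.59×10²⁷/(4π×(2.22×10¹¹)²) = 7420 W m⁻².
Energy balance: absorbed = emitted ⇒ πR²·S(1−A) = 4πR²·σT_eq⁴, so T_eq⁴ = S(1−A)/(4σ).
T_eq = [7420 × 0.79 / (4 × 5.67×10⁻⁸)]^(1/4) = (2.58×10¹⁰)^(1/4) = 401 K.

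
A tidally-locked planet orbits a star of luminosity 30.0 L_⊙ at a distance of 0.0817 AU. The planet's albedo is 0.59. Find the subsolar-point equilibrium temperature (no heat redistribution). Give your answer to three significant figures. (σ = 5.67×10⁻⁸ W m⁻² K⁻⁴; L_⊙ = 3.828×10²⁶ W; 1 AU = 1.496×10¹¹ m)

d = 0.0817 AU = 1.22×10¹⁰ m.
L = 30.0 × 3.828×10²⁶ = 1.15×10²⁸ W.
Flux: S = L/(4πd²) = 1.15×10²⁸/(4π×(1.22×10¹⁰)²) = 6.12×10⁶ W m⁻².
At the subsolar point the surface absorbs S(1−A) and emits σT⁴ per unit area — no factor of 4, since only the local patch is in balance.
T = [6.12×10⁶ × 0.41 / 5.67×10⁻⁸]^(1/4) = (4.42×10¹³)^(1/4) = 2580 K.

T_ss ≈ 2580 K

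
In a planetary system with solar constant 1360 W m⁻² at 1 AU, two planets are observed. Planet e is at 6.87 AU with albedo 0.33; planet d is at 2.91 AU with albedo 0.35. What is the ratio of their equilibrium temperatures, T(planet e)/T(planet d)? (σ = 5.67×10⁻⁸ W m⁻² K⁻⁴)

T₁/T₂ ≈ 0.656

T_eq = [S₀(1−A)/(4σd²)]^(1/4), so T ∝ (1−A)^(1/4) / √d.
T₁ = [1360×0.67/(4×5.67×10⁻⁸×6.87²)]^(1/4) = 96.05 K.
T₂ = [1360×0.65/(4×5.67×10⁻⁸×2.91²)]^(1/4) = 146.47 K.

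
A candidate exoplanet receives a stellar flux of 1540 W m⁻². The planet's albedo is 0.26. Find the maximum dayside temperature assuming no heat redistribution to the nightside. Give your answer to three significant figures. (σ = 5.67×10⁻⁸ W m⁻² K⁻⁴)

T_ss ≈ 377 K

With no redistribution each surface element balances locally: S(1−A) = σT⁴.
T = [1540 × 0.74 / 5.67×10⁻⁸]^(1/4) = (2.01×10¹⁰)^(1/4) = 377 K.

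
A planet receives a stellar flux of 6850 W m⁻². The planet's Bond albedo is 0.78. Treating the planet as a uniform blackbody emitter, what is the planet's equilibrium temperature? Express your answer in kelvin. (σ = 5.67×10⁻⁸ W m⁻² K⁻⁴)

T_eq ≈ 286 K

Energy balance: absorbed = emitted ⇒ πR²·S(1−A) = 4πR²·σT_eq⁴, so T_eq⁴ = S(1−A)/(4σ).
T_eq = [6850 × 0.22 / (4 × 5.67×10⁻⁸)]^(1/4) = (6.64×10⁹)^(1/4) = 286 K.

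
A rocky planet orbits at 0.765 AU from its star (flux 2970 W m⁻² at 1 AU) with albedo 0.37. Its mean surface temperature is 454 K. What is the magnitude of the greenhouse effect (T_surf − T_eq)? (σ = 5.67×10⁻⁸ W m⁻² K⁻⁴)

S = 2970/0.765² = 5075 W m⁻².
T_eq = [S(1−A)/(4σ)]^(1/4) = [5075×0.63/(4×5.67×10⁻⁸)]^(1/4) = 344.6 K.
ΔT = T_surf − T_eq = 454 − 344.6.

ΔT ≈ 109.4 K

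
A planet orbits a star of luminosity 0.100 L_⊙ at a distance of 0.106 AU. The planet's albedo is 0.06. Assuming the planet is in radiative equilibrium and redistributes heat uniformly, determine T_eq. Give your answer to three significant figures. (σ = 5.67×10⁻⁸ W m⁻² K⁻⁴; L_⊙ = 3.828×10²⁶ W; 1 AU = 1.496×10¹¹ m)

T_eq ≈ 473 K

d = 0.106 AU = 1.59×10¹⁰ m.
L = 0.100 × 3.828×10²⁶ = 3.83×10²⁵ W.
Flux: S = L/(4πd²) = 3.83×10²⁵/(4π×(1.59×10¹⁰)²) = 1.21×10⁴ W m⁻².
Energy balance: absorbed = emitted ⇒ πR²·S(1−A) = 4πR²·σT_eq⁴, so T_eq⁴ = S(1−A)/(4σ).
T_eq = [1.21×10⁴ × 0.94 / (4 × 5.67×10⁻⁸)]^(1/4) = (5.02×10¹⁰)^(1/4) = 473 K.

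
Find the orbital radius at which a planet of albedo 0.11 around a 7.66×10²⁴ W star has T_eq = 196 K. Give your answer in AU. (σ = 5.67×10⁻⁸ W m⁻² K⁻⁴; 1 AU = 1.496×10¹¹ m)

d ≈ 0.269 AU

From T_eq⁴ = L(1−A)/(16πσd²): d = √[L(1−A)/(16πσT_eq⁴)].
d = √[7.66×10²⁴ × 0.89 / (16π × 5.67×10⁻⁸ × (196)⁴)] = 4.03×10¹⁰ m = 0.269 AU.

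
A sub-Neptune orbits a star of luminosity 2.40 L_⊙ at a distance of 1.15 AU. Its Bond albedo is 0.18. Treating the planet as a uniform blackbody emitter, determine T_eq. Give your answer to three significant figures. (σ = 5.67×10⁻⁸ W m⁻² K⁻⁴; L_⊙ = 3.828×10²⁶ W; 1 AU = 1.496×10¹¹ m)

d = 1.15 AU = 1.72×10¹¹ m.
L = 2.40 × 3.828×10²⁶ = 9.19×10²⁶ W.
Flux: S = L/(4πd²) = 9.19×10²⁶/(4π×(1.72×10¹¹)²) = 2470 W m⁻².
Energy balance: absorbed = emitted ⇒ πR²·S(1−A) = 4πR²·σT_eq⁴, so T_eq⁴ = S(1−A)/(4σ).
T_eq = [2470 × 0.82 / (4 × 5.67×10⁻⁸)]^(1/4) = (8.93×10⁹)^(1/4) = 307 K.

T_eq ≈ 307 K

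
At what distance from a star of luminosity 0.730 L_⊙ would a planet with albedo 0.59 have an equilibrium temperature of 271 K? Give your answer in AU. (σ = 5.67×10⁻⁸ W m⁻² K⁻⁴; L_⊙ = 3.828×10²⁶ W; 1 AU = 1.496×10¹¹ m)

d ≈ 0.577 AU

L = 0.730 × 3.828×10²⁶ = 2.79×10²⁶ W.
From T_eq⁴ = L(1−A)/(16πσd²): d = √[L(1−A)/(16πσT_eq⁴)].
d = √[2.79×10²⁶ × 0.41 / (16π × 5.67×10⁻⁸ × (271)⁴)] = 8.63×10¹⁰ m = 0.577 AU.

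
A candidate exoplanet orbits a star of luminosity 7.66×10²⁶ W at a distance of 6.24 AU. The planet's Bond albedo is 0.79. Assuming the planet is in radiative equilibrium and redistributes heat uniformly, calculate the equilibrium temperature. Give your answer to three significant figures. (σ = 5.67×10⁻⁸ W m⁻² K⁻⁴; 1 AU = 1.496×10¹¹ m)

T_eq ≈ 89.7 K

d = 6.24 AU = 9.34×10¹¹ m.
Flux: S = L/(4πd²) = 7.66×10²⁶/(4π×(9.34×10¹¹)²) = 69.9 W m⁻².
Energy balance: absorbed = emitted ⇒ πR²·S(1−A) = 4πR²·σT_eq⁴, so T_eq⁴ = S(1−A)/(4σ).
T_eq = [69.9 × 0.21 / (4 × 5.67×10⁻⁸)]^(1/4) = (6.48×10⁷)^(1/4) = 89.7 K.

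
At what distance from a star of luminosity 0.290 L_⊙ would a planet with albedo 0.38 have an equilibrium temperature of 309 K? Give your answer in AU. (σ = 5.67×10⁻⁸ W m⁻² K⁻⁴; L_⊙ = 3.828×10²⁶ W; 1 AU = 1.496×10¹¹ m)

d ≈ 0.344 AU

L = 0.290 × 3.828×10²⁶ = 1.11×10²⁶ W.
From T_eq⁴ = L(1−A)/(16πσd²): d = √[L(1−A)/(16πσT_eq⁴)].
d = √[1.11×10²⁶ × 0.62 / (16π × 5.67×10⁻⁸ × (309)⁴)] = 5.15×10¹⁰ m = 0.344 AU.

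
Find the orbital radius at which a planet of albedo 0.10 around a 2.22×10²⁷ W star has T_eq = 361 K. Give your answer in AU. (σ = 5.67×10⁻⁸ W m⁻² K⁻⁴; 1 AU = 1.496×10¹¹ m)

From T_eq⁴ = L(1−A)/(16πσd²): d = √[L(1−A)/(16πσT_eq⁴)].
d = √[2.22×10²⁷ × 0.90 / (16π × 5.67×10⁻⁸ × (361)⁴)] = 2.03×10¹¹ m = 1.36 AU.

d ≈ 1.36 AU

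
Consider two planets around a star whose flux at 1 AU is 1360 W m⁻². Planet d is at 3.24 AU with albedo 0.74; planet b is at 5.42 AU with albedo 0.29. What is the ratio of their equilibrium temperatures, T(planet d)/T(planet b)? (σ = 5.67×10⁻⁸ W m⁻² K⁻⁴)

T_eq = [S₀(1−A)/(4σd²)]^(1/4), so T ∝ (1−A)^(1/4) / √d.
T₁ = [1360×0.26/(4×5.67×10⁻⁸×3.24²)]^(1/4) = 110.39 K.
T₂ = [1360×0.71/(4×5.67×10⁻⁸×5.42²)]^(1/4) = 109.72 K.

T₁/T₂ ≈ 1.006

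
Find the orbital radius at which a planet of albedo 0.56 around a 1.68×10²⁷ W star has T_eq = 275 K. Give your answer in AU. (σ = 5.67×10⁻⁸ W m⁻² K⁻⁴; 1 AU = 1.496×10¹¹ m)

d ≈ 1.42 AU

From T_eq⁴ = L(1−A)/(16πσd²): d = √[L(1−A)/(16πσT_eq⁴)].
d = √[1.68×10²⁷ × 0.44 / (16π × 5.67×10⁻⁸ × (275)⁴)] = 2.13×10¹¹ m = 1.42 AU.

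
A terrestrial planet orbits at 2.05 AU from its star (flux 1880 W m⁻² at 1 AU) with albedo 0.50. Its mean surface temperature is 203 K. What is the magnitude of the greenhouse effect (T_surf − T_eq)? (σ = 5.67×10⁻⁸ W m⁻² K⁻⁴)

ΔT ≈ 25.8 K

S = 1880/2.05² = 447.4 W m⁻².
T_eq = [S(1−A)/(4σ)]^(1/4) = [447.4×0.50/(4×5.67×10⁻⁸)]^(1/4) = 177.2 K.
ΔT = T_surf − T_eq = 203 − 177.2.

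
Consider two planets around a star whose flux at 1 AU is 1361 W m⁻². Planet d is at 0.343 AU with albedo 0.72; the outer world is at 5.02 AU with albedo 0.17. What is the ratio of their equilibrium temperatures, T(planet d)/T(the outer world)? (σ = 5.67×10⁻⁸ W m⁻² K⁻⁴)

T₁/T₂ ≈ 2.916

T_eq = [S₀(1−A)/(4σd²)]^(1/4), so T ∝ (1−A)^(1/4) / √d.
T₁ = [1361×0.28/(4×5.67×10⁻⁸×0.343²)]^(1/4) = 345.70 K.
T₂ = [1361×0.83/(4×5.67×10⁻⁸×5.02²)]^(1/4) = 118.57 K.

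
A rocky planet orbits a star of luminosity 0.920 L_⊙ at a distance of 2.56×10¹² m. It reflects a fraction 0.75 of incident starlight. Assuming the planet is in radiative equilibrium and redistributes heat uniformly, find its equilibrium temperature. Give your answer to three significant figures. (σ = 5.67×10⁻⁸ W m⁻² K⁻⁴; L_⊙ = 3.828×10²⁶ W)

T_eq ≈ 46.6 K

L = 0.920 × 3.828×10²⁶ = 3.52×10²⁶ W.
Flux: S = L/(4πd²) = 3.52×10²⁶/(4π×(2.56×10¹²)²) = 4.28 W m⁻².
Energy balance: absorbed = emitted ⇒ πR²·S(1−A) = 4πR²·σT_eq⁴, so T_eq⁴ = S(1−A)/(4σ).
T_eq = [4.28 × 0.25 / (4 × 5.67×10⁻⁸)]^(1/4) = (4.71×10⁶)^(1/4) = 46.6 K.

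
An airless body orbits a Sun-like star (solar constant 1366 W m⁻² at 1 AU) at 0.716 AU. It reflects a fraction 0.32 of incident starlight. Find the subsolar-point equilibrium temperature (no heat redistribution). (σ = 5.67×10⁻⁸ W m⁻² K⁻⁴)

Flux at 0.716 AU: S = 1366/0.716² = 2660 W m⁻².
At the subsolar point the surface absorbs S(1−A) and emits σT⁴ per unit area — no factor of 4, since only the local patch is in balance.
T = [2660 × 0.68 / 5.67×10⁻⁸]^(1/4) = (3.20×10¹⁰)^(1/4) = 423 K.

T_ss ≈ 423 K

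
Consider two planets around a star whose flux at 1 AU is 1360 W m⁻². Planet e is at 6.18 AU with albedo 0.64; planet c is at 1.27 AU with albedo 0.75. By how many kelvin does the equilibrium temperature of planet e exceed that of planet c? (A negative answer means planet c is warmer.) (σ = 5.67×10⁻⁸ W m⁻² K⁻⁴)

ΔT ≈ -87.9 K

T_eq = [S₀(1−A)/(4σd²)]^(1/4), so T ∝ (1−A)^(1/4) / √d.
T₁ = [1360×0.36/(4×5.67×10⁻⁸×6.18²)]^(1/4) = 86.71 K.
T₂ = [1360×0.25/(4×5.67×10⁻⁸×1.27²)]^(1/4) = 174.61 K.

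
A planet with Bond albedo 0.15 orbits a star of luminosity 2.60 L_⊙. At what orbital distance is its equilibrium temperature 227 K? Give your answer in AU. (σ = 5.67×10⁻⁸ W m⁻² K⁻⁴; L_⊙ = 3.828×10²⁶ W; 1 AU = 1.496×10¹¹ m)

d ≈ 2.23 AU

L = 2.60 × 3.828×10²⁶ = 9.95×10²⁶ W.
From T_eq⁴ = L(1−A)/(16πσd²): d = √[L(1−A)/(16πσT_eq⁴)].
d = √[9.95×10²⁶ × 0.85 / (16π × 5.67×10⁻⁸ × (227)⁴)] = 3.34×10¹¹ m = 2.23 AU.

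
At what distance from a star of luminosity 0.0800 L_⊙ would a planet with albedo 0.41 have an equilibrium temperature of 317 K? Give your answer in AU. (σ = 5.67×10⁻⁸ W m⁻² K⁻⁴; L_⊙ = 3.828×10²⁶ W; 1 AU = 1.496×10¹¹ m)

d ≈ 0.167 AU

L = 0.0800 × 3.828×10²⁶ = 3.06×10²⁵ W.
From T_eq⁴ = L(1−A)/(16πσd²): d = √[L(1−A)/(16πσT_eq⁴)].
d = √[3.06×10²⁵ × 0.59 / (16π × 5.67×10⁻⁸ × (317)⁴)] = 2.51×10¹⁰ m = 0.167 AU.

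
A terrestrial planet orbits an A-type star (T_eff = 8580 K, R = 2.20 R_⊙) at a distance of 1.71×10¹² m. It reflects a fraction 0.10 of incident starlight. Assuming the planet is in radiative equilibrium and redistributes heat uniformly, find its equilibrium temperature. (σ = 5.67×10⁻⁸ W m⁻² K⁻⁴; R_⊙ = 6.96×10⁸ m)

R_⋆ = 2.20 × 6.96×10⁸ = 1.53×10⁹ m.
L = 4πR_⋆²σT_⋆⁴ = 4π(1.53×10⁹)² × 5.67×10⁻⁸ × (8580)⁴ = 9.05×10²⁷ W.
S = L/(4πd²) = 246 W m⁻².
Energy balance: absorbed = emitted ⇒ πR²·S(1−A) = 4πR²·σT_eq⁴, so T_eq⁴ = S(1−A)/(4σ).
T_eq = [246 × 0.90 / (4 × 5.67×10⁻⁸)]^(1/4) = (9.78×10⁸)^(1/4) = 177 K.

T_eq ≈ 177 K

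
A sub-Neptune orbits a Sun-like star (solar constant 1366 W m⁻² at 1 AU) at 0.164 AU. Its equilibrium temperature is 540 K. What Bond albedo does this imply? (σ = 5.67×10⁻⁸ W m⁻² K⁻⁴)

A ≈ 0.62

Flux at 0.164 AU: S = 1366/0.164² = 5.08×10⁴ W m⁻².
From T_eq⁴ = S(1−A)/(4σ): 1−A = 4σT_eq⁴/S.
1−A = 4 × 5.67×10⁻⁸ × (540)⁴ / 5.08×10⁴ = 0.380.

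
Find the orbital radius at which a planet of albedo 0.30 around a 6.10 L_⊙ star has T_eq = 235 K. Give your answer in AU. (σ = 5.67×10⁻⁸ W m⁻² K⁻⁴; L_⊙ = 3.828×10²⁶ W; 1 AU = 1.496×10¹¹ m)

d ≈ 2.90 AU

L = 6.10 × 3.828×10²⁶ = 2.34×10²⁷ W.
From T_eq⁴ = L(1−A)/(16πσd²): d = √[L(1−A)/(16πσT_eq⁴)].
d = √[2.34×10²⁷ × 0.70 / (16π × 5.67×10⁻⁸ × (235)⁴)] = 4.34×10¹¹ m = 2.90 AU.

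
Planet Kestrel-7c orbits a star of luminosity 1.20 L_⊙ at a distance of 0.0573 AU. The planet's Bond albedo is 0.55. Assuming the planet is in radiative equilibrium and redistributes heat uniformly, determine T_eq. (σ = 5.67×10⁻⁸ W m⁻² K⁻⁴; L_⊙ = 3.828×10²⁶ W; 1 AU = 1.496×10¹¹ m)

d = 0.0573 AU = 8.57×10⁹ m.
L = 1.20 × 3.828×10²⁶ = 4.59×10²⁶ W.
Flux: S = L/(4πd²) = 4.59×10²⁶/(4π×(8.57×10⁹)²) = 4.97×10⁵ W m⁻².
Energy balance: absorbed = emitted ⇒ πR²·S(1−A) = 4πR²·σT_eq⁴, so T_eq⁴ = S(1−A)/(4σ).
T_eq = [4.97×10⁵ × 0.45 / (4 × 5.67×10⁻⁸)]^(1/4) = (9.87×10¹¹)^(1/4) = 997 K.

T_eq ≈ 997 K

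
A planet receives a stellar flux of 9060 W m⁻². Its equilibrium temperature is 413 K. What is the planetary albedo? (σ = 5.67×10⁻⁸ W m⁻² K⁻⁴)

From T_eq⁴ = S(1−A)/(4σ): 1−A = 4σT_eq⁴/S.
1−A = 4 × 5.67×10⁻⁸ × (413)⁴ / 9060 = 0.728.

A ≈ 0.27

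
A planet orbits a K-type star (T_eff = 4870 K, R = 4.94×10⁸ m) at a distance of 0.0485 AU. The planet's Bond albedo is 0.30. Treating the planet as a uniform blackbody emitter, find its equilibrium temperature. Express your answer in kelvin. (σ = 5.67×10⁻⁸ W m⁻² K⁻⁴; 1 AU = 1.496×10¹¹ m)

d = 0.0485 AU = 7.26×10⁹ m.
L = 4πR_⋆²σT_⋆⁴ = 4π(4.94×10⁸)² × 5.67×10⁻⁸ × (4870)⁴ = 9.78×10²⁵ W.
S = L/(4πd²) = 1.48×10⁵ W m⁻².
Energy balance: absorbed = emitted ⇒ πR²·S(1−A) = 4πR²·σT_eq⁴, so T_eq⁴ = S(1−A)/(4σ).
T_eq = [1.48×10⁵ × 0.70 / (4 × 5.67×10⁻⁸)]^(1/4) = (4.56×10¹¹)^(1/4) = 822 K.

T_eq ≈ 822 K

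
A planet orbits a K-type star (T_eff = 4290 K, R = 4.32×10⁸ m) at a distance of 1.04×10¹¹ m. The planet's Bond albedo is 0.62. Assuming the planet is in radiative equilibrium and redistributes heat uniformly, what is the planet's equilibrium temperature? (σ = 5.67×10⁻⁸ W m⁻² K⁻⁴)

L = 4πR_⋆²σT_⋆⁴ = 4π(4.32×10⁸)² × 5.67×10⁻⁸ × (4290)⁴ = 4.50×10²⁵ W.
S = L/(4πd²) = 331 W m⁻².
Energy balance: absorbed = emitted ⇒ πR²·S(1−A) = 4πR²·σT_eq⁴, so T_eq⁴ = S(1−A)/(4σ).
T_eq = [331 × 0.38 / (4 × 5.67×10⁻⁸)]^(1/4) = (5.55×10⁸)^(1/4) = 154 K.

T_eq ≈ 154 K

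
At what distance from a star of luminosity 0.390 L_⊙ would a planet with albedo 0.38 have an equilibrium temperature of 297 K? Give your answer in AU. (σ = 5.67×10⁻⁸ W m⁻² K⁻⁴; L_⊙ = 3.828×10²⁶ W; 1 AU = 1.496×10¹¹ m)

L = 0.390 × 3.828×10²⁶ = 1.49×10²⁶ W.
From T_eq⁴ = L(1−A)/(16πσd²): d = √[L(1−A)/(16πσT_eq⁴)].
d = √[1.49×10²⁶ × 0.62 / (16π × 5.67×10⁻⁸ × (297)⁴)] = 6.46×10¹⁰ m = 0.432 AU.

d ≈ 0.432 AU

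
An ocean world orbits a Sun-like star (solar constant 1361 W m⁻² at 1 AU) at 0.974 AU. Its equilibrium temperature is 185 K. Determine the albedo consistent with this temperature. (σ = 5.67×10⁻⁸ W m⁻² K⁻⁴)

A ≈ 0.81

Flux at 0.974 AU: S = 1361/0.974² = 1430 W m⁻².
From T_eq⁴ = S(1−A)/(4σ): 1−A = 4σT_eq⁴/S.
1−A = 4 × 5.67×10⁻⁸ × (185)⁴ / 1430 = 0.185.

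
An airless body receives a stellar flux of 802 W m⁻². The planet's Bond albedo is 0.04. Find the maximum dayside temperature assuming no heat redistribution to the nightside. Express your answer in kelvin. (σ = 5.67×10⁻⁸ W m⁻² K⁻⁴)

T_ss ≈ 341 K

With no redistribution each surface element balances locally: S(1−A) = σT⁴.
T = [802 × 0.96 / 5.67×10⁻⁸]^(1/4) = (1.36×10¹⁰)^(1/4) = 341 K.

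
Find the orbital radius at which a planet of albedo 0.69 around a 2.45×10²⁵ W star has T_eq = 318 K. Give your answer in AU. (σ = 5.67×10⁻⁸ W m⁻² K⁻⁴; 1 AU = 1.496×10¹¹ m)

From T_eq⁴ = L(1−A)/(16πσd²): d = √[L(1−A)/(16πσT_eq⁴)].
d = √[2.45×10²⁵ × 0.31 / (16π × 5.67×10⁻⁸ × (318)⁴)] = 1.61×10¹⁰ m = 0.108 AU.

d ≈ 0.108 AU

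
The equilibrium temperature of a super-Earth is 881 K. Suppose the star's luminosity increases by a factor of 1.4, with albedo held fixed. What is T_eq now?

T_eq ∝ L^(1/4) · d^(−1/2).
T′ = 881 × 1.4^(1/4) = 958 K.

T_eq ≈ 958 K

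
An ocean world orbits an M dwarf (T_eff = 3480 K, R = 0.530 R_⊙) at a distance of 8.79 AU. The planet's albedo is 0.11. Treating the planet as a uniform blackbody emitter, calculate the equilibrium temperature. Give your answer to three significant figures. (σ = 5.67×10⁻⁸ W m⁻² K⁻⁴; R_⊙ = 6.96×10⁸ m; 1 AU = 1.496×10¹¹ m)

T_eq ≈ 40.0 K

R_⋆ = 0.530 × 6.96×10⁸ = 3.69×10⁸ m.
d = 8.79 AU = 1.31×10¹² m.
L = 4πR_⋆²σT_⋆⁴ = 4π(3.69×10⁸)² × 5.67×10⁻⁸ × (3480)⁴ = 1.42×10²⁵ W.
S = L/(4πd²) = 0.654 W m⁻².
Energy balance: absorbed = emitted ⇒ πR²·S(1−A) = 4πR²·σT_eq⁴, so T_eq⁴ = S(1−A)/(4σ).
T_eq = [0.654 × 0.89 / (4 × 5.67×10⁻⁸)]^(1/4) = (2.57×10⁶)^(1/4) = 40.0 K.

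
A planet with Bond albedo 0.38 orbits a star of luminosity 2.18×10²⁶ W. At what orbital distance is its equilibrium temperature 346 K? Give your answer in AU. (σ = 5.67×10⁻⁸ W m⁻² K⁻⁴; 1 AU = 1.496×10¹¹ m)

From T_eq⁴ = L(1−A)/(16πσd²): d = √[L(1−A)/(16πσT_eq⁴)].
d = √[2.18×10²⁶ × 0.62 / (16π × 5.67×10⁻⁸ × (346)⁴)] = 5.75×10¹⁰ m = 0.385 AU.

d ≈ 0.385 AU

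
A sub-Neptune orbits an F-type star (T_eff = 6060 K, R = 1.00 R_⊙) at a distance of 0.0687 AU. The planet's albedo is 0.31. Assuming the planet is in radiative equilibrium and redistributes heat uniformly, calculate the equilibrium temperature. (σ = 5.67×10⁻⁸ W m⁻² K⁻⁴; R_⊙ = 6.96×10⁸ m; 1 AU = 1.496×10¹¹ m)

T_eq ≈ 1020 K

R_⋆ = 1.00 × 6.96×10⁸ = 6.96×10⁸ m.
d = 0.0687 AU = 1.03×10¹⁰ m.
L = 4πR_⋆²σT_⋆⁴ = 4π(6.96×10⁸)² × 5.67×10⁻⁸ × (6060)⁴ = 4.65×10²⁶ W.
S = L/(4πd²) = 3.51×10⁵ W m⁻².
Energy balance: absorbed = emitted ⇒ πR²·S(1−A) = 4πR²·σT_eq⁴, so T_eq⁴ = S(1−A)/(4σ).
T_eq = [3.51×10⁵ × 0.69 / (4 × 5.67×10⁻⁸)]^(1/4) = (1.07×10¹²)^(1/4) = 1020 K.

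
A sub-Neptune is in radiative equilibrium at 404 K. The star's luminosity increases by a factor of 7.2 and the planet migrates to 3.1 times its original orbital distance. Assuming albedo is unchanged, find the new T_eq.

T_eq ∝ L^(1/4) · d^(−1/2).
T′ = 404 × 7.2^(1/4) / 3.1^(1/2) = 376 K.

T_eq ≈ 376 K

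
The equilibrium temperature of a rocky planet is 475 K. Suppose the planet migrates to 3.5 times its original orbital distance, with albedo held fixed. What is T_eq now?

T_eq ∝ L^(1/4) · d^(−1/2).
T′ = 475 / 3.5^(1/2) = 254 K.

T_eq ≈ 254 K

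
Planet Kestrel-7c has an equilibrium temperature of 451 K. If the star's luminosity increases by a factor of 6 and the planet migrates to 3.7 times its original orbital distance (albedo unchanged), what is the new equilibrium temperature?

T_eq ≈ 367 K

T_eq ∝ L^(1/4) · d^(−1/2).
T′ = 451 × 6^(1/4) / 3.7^(1/2) = 367 K.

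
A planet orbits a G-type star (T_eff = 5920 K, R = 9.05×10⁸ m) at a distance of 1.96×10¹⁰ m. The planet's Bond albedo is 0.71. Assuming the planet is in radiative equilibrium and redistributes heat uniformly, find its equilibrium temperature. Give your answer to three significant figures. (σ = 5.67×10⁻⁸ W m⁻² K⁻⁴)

L = 4πR_⋆²σT_⋆⁴ = 4π(9.05×10⁸)² × 5.67×10⁻⁸ × (5920)⁴ = 7.17×10²⁶ W.
S = L/(4πd²) = 1.48×10⁵ W m⁻².
Energy balance: absorbed = emitted ⇒ πR²·S(1−A) = 4πR²·σT_eq⁴, so T_eq⁴ = S(1−A)/(4σ).
T_eq = [1.48×10⁵ × 0.29 / (4 × 5.67×10⁻⁸)]^(1/4) = (1.90×10¹¹)^(1/4) = 660 K.

T_eq ≈ 660 K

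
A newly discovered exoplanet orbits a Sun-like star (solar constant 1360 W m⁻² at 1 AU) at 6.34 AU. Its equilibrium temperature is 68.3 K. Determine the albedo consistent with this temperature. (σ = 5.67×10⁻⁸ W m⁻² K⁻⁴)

Flux at 6.34 AU: S = 1360/6.34² = 33.8 W m⁻².
From T_eq⁴ = S(1−A)/(4σ): 1−A = 4σT_eq⁴/S.
1−A = 4 × 5.67×10⁻⁸ × (68.3)⁴ / 33.8 = 0.146.

A ≈ 0.85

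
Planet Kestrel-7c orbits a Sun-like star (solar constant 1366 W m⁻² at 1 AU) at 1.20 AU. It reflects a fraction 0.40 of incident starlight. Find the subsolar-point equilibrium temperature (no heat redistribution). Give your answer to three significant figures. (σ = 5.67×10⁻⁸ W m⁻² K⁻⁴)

T_ss ≈ 317 K

Flux at 1.20 AU: S = 1366/1.20² = 949 W m⁻².
At the subsolar point the surface absorbs S(1−A) and emits σT⁴ per unit area — no factor of 4, since only the local patch is in balance.
T = [949 × 0.60 / 5.67×10⁻⁸]^(1/4) = (1.00×10¹⁰)^(1/4) = 317 K.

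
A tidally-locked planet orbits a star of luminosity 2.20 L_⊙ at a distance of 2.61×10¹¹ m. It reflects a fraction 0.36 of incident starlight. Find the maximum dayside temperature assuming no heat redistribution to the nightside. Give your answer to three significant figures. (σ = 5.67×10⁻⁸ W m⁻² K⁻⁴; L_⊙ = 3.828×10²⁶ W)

L = 2.20 × 3.828×10²⁶ = 8.42×10²⁶ W.
Flux: S = L/(4πd²) = 8.42×10²⁶/(4π×(2.61×10¹¹)²) = 984 W m⁻².
With no redistribution each surface element balances locally: S(1−A) = σT⁴.
T = [984 × 0.64 / 5.67×10⁻⁸]^(1/4) = (1.11×10¹⁰)^(1/4) = 325 K.

T_ss ≈ 325 K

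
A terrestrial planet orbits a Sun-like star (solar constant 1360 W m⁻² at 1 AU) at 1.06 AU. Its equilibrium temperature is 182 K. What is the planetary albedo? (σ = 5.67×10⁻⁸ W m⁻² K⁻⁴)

A ≈ 0.79

Flux at 1.06 AU: S = 1360/1.06² = 1210 W m⁻².
From T_eq⁴ = S(1−A)/(4σ): 1−A = 4σT_eq⁴/S.
1−A = 4 × 5.67×10⁻⁸ × (182)⁴ / 1210 = 0.206.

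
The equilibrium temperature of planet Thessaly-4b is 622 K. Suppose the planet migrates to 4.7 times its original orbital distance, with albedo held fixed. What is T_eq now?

T_eq ≈ 287 K

T_eq ∝ L^(1/4) · d^(−1/2).
T′ = 622 / 4.7^(1/2) = 287 K.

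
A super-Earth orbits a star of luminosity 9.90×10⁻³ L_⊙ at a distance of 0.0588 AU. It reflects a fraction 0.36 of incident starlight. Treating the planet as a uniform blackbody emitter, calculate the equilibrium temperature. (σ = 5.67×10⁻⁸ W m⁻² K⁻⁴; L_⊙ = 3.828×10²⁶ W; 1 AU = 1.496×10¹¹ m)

T_eq ≈ 324 K

d = 0.0588 AU = 8.80×10⁹ m.
L = 9.90×10⁻³ × 3.828×10²⁶ = 3.79×10²⁴ W.
Flux: S = L/(4πd²) = 3.79×10²⁴/(4π×(8.80×10⁹)²) = 3900 W m⁻².
Energy balance: absorbed = emitted ⇒ πR²·S(1−A) = 4πR²·σT_eq⁴, so T_eq⁴ = S(1−A)/(4σ).
T_eq = [3900 × 0.64 / (4 × 5.67×10⁻⁸)]^(1/4) = (1.10×10¹⁰)^(1/4) = 324 K.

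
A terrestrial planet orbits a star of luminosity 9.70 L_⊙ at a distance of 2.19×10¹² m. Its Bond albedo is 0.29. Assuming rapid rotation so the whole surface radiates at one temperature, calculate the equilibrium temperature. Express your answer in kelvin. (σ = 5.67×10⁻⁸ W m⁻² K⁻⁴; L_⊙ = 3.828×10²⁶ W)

L = 9.70 × 3.828×10²⁶ = 3.71×10²⁷ W.
Flux: S = L/(4πd²) = 3.71×10²⁷/(4π×(2.19×10¹²)²) = 61.6 W m⁻².
Energy balance: absorbed = emitted ⇒ πR²·S(1−A) = 4πR²·σT_eq⁴, so T_eq⁴ = S(1−A)/(4σ).
T_eq = [61.6 × 0.71 / (4 × 5.67×10⁻⁸)]^(1/4) = (1.93×10⁸)^(1/4) = 118 K.

T_eq ≈ 118 K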